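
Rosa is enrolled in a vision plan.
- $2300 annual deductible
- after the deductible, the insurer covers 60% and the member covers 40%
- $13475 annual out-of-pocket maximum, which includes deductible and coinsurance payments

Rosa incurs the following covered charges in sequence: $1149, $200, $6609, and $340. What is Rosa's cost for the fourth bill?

$136

Claim 1 ($1149): all of it applies to the deductible. Member pays $1149; OOP now $1149.
Claim 2 ($200): fully absorbed by the deductible. Member pays $200; OOP now $1349.
Claim 3 ($6609): $951 to deductible, leaving $5658; coinsurance $5658 × 40% = $2263.20. Cost to member: $3214.20. OOP to date $4563.20.
Claim 4 ($340): deductible already satisfied, so member's share is 40% × $340 = $136. Cost to member: $136. OOP to date $4699.20.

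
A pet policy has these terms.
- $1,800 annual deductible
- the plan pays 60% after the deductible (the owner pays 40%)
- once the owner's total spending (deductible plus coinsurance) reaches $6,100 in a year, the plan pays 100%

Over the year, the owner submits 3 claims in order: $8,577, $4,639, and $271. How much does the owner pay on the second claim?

Claim 1 — $8,577: $1,800 to deductible, leaving $6,777; owner's 40% is $2,710.80. Cost to owner: $4,510.80. OOP to date $4,510.80.
Claim 2 — $4,639: 40% coinsurance on $4,639 = $1,855.60. Adding that to $4,510.80 gives $6,366.40, past the $6,100 cap; owner pays only $6,100 − $4,510.80 = $1,589.20.

$1,589.20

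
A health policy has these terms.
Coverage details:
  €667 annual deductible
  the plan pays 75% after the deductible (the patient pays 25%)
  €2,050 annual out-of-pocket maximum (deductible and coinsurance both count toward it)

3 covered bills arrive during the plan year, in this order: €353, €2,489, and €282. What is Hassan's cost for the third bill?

€70.50

Claim 1 — €353: entire amount goes to the deductible. Cost to patient: €353. OOP to date €353.
Claim 2 — €2,489: €314 finishes the deductible; €2,175 goes to coinsurance; coinsurance €2,175 × 25% = €543.75. Cost to patient: €857.75. OOP to date €1,210.75.
Claim 3 — €282: 25% coinsurance on €282 = €70.50. Cost to patient: €70.50. OOP to date €1,281.25.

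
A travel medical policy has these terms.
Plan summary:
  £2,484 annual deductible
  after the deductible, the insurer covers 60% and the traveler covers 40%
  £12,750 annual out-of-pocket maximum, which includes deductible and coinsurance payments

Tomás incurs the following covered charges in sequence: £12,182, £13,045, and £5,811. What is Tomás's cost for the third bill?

£1,168.80

Claim 1 (£12,182): deductible takes £2,484, £9,698 remains; traveler's 40% is £3,879.20. Cost to traveler: £6,363.20. OOP to date £6,363.20.
Claim 2 (£13,045): deductible met; 40% of £13,045 = £5,218. Traveler owes £5,218 (running OOP £11,581.20).
Claim 3 (£5,811): 40% coinsurance on £5,811 = £2,324.40. OOP would hit £13,905.60 > £12,750, so the cap limits the traveler to £12,750 − £11,581.20 = £1,168.80.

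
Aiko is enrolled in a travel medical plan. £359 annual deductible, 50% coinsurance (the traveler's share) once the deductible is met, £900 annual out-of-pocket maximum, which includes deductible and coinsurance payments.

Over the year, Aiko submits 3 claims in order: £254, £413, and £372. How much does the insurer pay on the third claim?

£186

Claim 1 (£254): entire amount goes to the deductible. Cost to traveler: £254. OOP to date £254. Insurer: £254 − £254 = £0.
Claim 2 (£413): £105 finishes the deductible; £308 goes to coinsurance; traveler's 50% is £154. Traveler owes £259 (running OOP £513). Plan pays £413 − £259 = £154.
Claim 3 (£372): deductible met; 50% of £372 = £186. Traveler pays £186; OOP now £699. Plan pays £372 − £186 = £186.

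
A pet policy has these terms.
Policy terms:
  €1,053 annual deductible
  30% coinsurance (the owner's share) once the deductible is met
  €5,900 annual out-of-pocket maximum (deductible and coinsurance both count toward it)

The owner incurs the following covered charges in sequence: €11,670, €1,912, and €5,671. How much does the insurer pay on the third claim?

€4,582.70

Claim 1 (€11,670): €1,053 to deductible, leaving €10,617; 30% of €10,617 = €3,185.10. Owner pays €4,238.10; OOP now €4,238.10. Plan pays €11,670 − €4,238.10 = €7,431.90.
Claim 2 (€1,912): deductible already satisfied, so owner's share is 30% × €1,912 = €573.60. Cost to owner: €573.60. OOP to date €4,811.70. Plan pays €1,912 − €573.60 = €1,338.40.
Claim 3 (€5,671): deductible met; 30% of €5,671 = €1,701.30. Adding that to €4,811.70 gives €6,513, past the €5,900 cap; owner pays only €5,900 − €4,811.70 = €1,088.30. Plan pays €5,671 − €1,088.30 = €4,582.70.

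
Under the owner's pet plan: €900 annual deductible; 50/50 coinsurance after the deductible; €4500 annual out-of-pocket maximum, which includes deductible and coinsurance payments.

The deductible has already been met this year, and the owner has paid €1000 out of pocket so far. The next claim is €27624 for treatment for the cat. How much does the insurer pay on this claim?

€24124

The deductible is already satisfied, so the full bill goes to coinsurance.
Owner's 50% share of €27624 is €13812.
Adding €13812 to the €1000 already spent would give €14812, which exceeds the €4500 cap; the owner pays just €4500 − €1000 = €3500.
Insurer pays the balance: €27624 − €3500 = €24124.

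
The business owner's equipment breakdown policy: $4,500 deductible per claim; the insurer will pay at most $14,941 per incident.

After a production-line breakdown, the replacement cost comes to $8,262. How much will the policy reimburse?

After the deductible, $8,262 − $4,500 = $3,762 remains.
That's under the $14,941 cap, so the insurer reimburses the full $3,762.

$3,762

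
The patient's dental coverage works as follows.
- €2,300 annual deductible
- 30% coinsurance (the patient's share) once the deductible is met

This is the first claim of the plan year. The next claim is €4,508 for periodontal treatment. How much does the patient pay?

Nothing has been paid toward the €2,300 deductible, so the first €2,300 of this charge is applied there.
That leaves €4,508 − €2,300 = €2,208 for coinsurance.
30% of €2,208 = €662.40 falls to the patient.
That puts the patient's cost at €2,300 + €662.40 = €2,962.40.

€2,962.40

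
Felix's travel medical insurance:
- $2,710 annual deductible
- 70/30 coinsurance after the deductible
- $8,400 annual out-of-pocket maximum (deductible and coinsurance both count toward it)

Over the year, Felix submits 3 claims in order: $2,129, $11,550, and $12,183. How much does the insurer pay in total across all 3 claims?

$17,462

#1 ($2,129): entire amount goes to the deductible. Cost to traveler: $2,129. OOP to date $2,129. Insurer: $2,129 − $2,129 = $0.
#2 ($11,550): $581 finishes the deductible; $10,969 goes to coinsurance; traveler's 30% is $3,290.70. Cost to traveler: $3,871.70. OOP to date $6,000.70. Insurer: $11,550 − $3,871.70 = $7,678.30.
#3 ($12,183): deductible met; 30% of $12,183 = $3,654.90. OOP would hit $9,655.60 > $8,400, so the cap limits the traveler to $8,400 − $6,000.70 = $2,399.30. Plan pays $12,183 − $2,399.30 = $9,783.70.
Insurer total: $0 + $7,678.30 + $9,783.70 = $17,462.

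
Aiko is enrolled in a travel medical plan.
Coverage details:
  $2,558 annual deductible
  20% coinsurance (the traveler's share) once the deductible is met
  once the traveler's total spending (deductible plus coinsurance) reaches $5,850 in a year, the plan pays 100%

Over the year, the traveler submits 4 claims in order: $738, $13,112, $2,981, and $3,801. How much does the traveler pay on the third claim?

$596.20

Claim 1 ($738): all of it applies to the deductible. Cost to traveler: $738. OOP to date $738.
Claim 2 ($13,112): $1,820 finishes the deductible; $11,292 goes to coinsurance; 20% of $11,292 = $2,258.40. Cost to traveler: $4,078.40. OOP to date $4,816.40.
Claim 3 ($2,981): deductible already satisfied, so traveler's share is 20% × $2,981 = $596.20. Cost to traveler: $596.20. OOP to date $5,412.60.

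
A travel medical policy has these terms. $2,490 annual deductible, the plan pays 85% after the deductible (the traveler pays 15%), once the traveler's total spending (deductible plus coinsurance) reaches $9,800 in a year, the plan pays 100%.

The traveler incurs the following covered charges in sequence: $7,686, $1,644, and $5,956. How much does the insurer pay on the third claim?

$5,062.60

Claim 1 — $7,686: $2,490 to deductible, leaving $5,196; traveler's 15% is $779.40. Traveler pays $3,269.40; OOP now $3,269.40. Insurer: $7,686 − $3,269.40 = $4,416.60.
Claim 2 — $1,644: deductible met; 15% of $1,644 = $246.60. Traveler pays $246.60; OOP now $3,516. Plan pays $1,644 − $246.60 = $1,397.40.
Claim 3 — $5,956: deductible met; 15% of $5,956 = $893.40. Cost to traveler: $893.40. OOP to date $4,409.40. Insurer: $5,956 − $893.40 = $5,062.60.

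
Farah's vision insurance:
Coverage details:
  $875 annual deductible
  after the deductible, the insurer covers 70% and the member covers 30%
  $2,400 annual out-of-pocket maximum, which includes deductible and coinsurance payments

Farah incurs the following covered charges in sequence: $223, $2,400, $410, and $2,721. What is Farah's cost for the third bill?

#1 ($223): entire amount goes to the deductible. Member pays $223; OOP now $223.
#2 ($2,400): $652 finishes the deductible; $1,748 goes to coinsurance; member's 30% is $524.40. Member owes $1,176.40 (running OOP $1,399.40).
#3 ($410): 30% coinsurance on $410 = $123. Member owes $123 (running OOP $1,522.40).

$123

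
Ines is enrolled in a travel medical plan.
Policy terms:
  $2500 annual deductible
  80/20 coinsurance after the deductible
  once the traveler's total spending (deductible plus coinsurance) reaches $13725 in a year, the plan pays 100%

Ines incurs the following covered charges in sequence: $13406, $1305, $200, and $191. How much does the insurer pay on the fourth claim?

Claim 1 — $13406: deductible takes $2500, $10906 remains; traveler's 20% is $2181.20. Traveler owes $4681.20 (running OOP $4681.20). Insurer: $13406 − $4681.20 = $8724.80.
Claim 2 — $1305: deductible already satisfied, so traveler's share is 20% × $1305 = $261. Traveler owes $261 (running OOP $4942.20). Insurer: $1305 − $261 = $1044.
Claim 3 — $200: deductible met; 20% of $200 = $40. Traveler owes $40 (running OOP $4982.20). Insurer: $200 − $40 = $160.
Claim 4 — $191: deductible met; 20% of $191 = $38.20. Cost to traveler: $38.20. OOP to date $5020.40. Insurer: $191 − $38.20 = $152.80.

$152.80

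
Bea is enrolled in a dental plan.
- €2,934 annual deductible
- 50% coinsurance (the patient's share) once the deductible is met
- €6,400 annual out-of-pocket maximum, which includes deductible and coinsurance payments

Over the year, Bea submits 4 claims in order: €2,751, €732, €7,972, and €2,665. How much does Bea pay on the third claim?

€3,191.50

Claim 1 (€2,751): fully absorbed by the deductible. Patient owes €2,751 (running OOP €2,751).
Claim 2 (€732): deductible takes €183, €549 remains; coinsurance €549 × 50% = €274.50. Patient pays €457.50; OOP now €3,208.50.
Claim 3 (€7,972): deductible already satisfied, so patient's share is 50% × €7,972 = €3,986. OOP would hit €7,194.50 > €6,400, so the cap limits the patient to €6,400 − €3,208.50 = €3,191.50.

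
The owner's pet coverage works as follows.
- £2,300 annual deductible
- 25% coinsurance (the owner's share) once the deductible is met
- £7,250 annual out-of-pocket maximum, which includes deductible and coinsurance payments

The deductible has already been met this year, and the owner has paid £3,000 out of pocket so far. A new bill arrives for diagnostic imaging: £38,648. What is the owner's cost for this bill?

£4,250

The deductible is already satisfied, so the full bill goes to coinsurance.
25% of £38,648 = £9,662 falls to the owner.
Year-to-date out-of-pocket would reach £3,000 + £9,662 = £12,662, above the £7,250 maximum, so the owner pays only £7,250 − £3,000 = £4,250.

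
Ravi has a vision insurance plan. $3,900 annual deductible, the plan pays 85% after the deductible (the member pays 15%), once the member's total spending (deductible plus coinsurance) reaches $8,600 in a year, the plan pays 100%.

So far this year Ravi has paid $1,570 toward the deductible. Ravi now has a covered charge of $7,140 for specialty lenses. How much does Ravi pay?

$1,570 of the $3,900 deductible is already met, leaving $2,330.
After the $2,330 deductible portion, $7,140 − $2,330 = $4,810 is subject to coinsurance.
Coinsurance: $4,810 × 15% = $721.50.
So the member owes $2,330 + $721.50 = $3,051.50 before any cap.
Year-to-date out-of-pocket becomes $1,570 + $3,051.50 = $4,621.50, still under the $8,600 maximum, so no cap applies.

$3,051.50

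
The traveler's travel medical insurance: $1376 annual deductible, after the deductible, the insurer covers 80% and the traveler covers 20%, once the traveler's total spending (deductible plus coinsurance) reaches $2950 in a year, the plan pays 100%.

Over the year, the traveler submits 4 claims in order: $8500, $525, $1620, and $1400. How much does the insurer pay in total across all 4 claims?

Bill 1, $8500: $1376 to deductible, leaving $7124; coinsurance $7124 × 20% = $1424.80. Traveler pays $2800.80; OOP now $2800.80. Insurer: $8500 − $2800.80 = $5699.20.
Bill 2, $525: deductible met; 20% of $525 = $105. Traveler owes $105 (running OOP $2905.80). Insurer: $525 − $105 = $420.
Bill 3, $1620: deductible met; 20% of $1620 = $324. OOP would hit $3229.80 > $2950, so the cap limits the traveler to $2950 − $2905.80 = $44.20. Plan pays $1620 − $44.20 = $1575.80.
Bill 4, $1400: deductible already satisfied, so traveler's share is 20% × $1400 = $280. Adding that to $2950 gives $3230, past the $2950 cap; traveler pays only $2950 − $2950 = $0. Insurer: $1400 − $0 = $1400.
Insurer total = bills − traveler's total = $12045 − $2950 = $9095.

$9095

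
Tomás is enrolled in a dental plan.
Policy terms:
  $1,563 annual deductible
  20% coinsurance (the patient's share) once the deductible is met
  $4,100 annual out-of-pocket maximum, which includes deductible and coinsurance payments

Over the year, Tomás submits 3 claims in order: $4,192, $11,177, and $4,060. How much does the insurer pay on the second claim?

$9,165.80

#1 ($4,192): deductible takes $1,563, $2,629 remains; 20% of $2,629 = $525.80. Cost to patient: $2,088.80. OOP to date $2,088.80. Plan pays $4,192 − $2,088.80 = $2,103.20.
#2 ($11,177): deductible already satisfied, so patient's share is 20% × $11,177 = $2,235.40. OOP would hit $4,324.20 > $4,100, so the cap limits the patient to $4,100 − $2,088.80 = $2,011.20. Insurer: $11,177 − $2,011.20 = $9,165.80.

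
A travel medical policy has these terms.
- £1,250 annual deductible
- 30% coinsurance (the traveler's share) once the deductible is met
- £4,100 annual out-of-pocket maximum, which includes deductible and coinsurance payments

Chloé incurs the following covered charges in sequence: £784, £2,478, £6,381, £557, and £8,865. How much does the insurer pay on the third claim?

£4,466.70

#1 (£784): entire amount goes to the deductible. Traveler pays £784; OOP now £784. Plan pays £784 − £784 = £0.
#2 (£2,478): £466 to deductible, leaving £2,012; 30% of £2,012 = £603.60. Cost to traveler: £1,069.60. OOP to date £1,853.60. Plan pays £2,478 − £1,069.60 = £1,408.40.
#3 (£6,381): 30% coinsurance on £6,381 = £1,914.30. Traveler pays £1,914.30; OOP now £3,767.90. Insurer: £6,381 − £1,914.30 = £4,466.70.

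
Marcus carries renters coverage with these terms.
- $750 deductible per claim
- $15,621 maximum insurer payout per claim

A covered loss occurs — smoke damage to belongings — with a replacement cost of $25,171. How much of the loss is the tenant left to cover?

After the deductible, $25,171 − $750 = $24,421 remains.
Since $24,421 > $15,621, the payout is capped at $15,621.
The tenant bears the rest of the original loss: $25,171 − $15,621 = $9,550.

$9,550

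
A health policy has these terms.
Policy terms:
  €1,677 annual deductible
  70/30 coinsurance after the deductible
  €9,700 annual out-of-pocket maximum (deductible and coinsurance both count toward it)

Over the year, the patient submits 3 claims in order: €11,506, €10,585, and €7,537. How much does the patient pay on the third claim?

€1,898.80

Claim 1 — €11,506: €1,677 finishes the deductible; €9,829 goes to coinsurance; coinsurance €9,829 × 30% = €2,948.70. Cost to patient: €4,625.70. OOP to date €4,625.70.
Claim 2 — €10,585: 30% coinsurance on €10,585 = €3,175.50. Cost to patient: €3,175.50. OOP to date €7,801.20.
Claim 3 — €7,537: deductible already satisfied, so patient's share is 30% × €7,537 = €2,261.10. OOP would hit €10,062.30 > €9,700, so the cap limits the patient to €9,700 − €7,801.20 = €1,898.80.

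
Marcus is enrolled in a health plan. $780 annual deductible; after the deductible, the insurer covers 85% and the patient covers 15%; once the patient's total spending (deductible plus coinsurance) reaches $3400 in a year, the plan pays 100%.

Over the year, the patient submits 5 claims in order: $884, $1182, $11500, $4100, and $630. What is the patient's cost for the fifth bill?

$87.10

Bill 1, $884: $780 to deductible, leaving $104; coinsurance $104 × 15% = $15.60. Patient owes $795.60 (running OOP $795.60).
Bill 2, $1182: deductible already satisfied, so patient's share is 15% × $1182 = $177.30. Patient owes $177.30 (running OOP $972.90).
Bill 3, $11500: 15% coinsurance on $11500 = $1725. Patient owes $1725 (running OOP $2697.90).
Bill 4, $4100: deductible already satisfied, so patient's share is 15% × $4100 = $615. Cost to patient: $615. OOP to date $3312.90.
Bill 5, $630: deductible met; 15% of $630 = $94.50. OOP would hit $3407.40 > $3400, so the cap limits the patient to $3400 − $3312.90 = $87.10.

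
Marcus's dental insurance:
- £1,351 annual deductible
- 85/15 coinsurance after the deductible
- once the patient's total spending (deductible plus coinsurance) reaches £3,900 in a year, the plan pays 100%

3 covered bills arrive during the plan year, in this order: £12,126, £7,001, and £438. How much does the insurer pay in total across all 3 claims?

#1 (£12,126): £1,351 finishes the deductible; £10,775 goes to coinsurance; coinsurance £10,775 × 15% = £1,616.25. Cost to patient: £2,967.25. OOP to date £2,967.25. Plan pays £12,126 − £2,967.25 = £9,158.75.
#2 (£7,001): 15% coinsurance on £7,001 = £1,050.15. Adding that to £2,967.25 gives £4,017.40, past the £3,900 cap; patient pays only £3,900 − £2,967.25 = £932.75. Insurer: £7,001 − £932.75 = £6,068.25.
#3 (£438): deductible already satisfied, so patient's share is 15% × £438 = £65.70. That would push OOP to £3,965.70, over the £3,900 cap, so patient pays £3,900 − £3,900 = £0. Plan pays £438 − £0 = £438.
Insurer total: £9,158.75 + £6,068.25 + £438 = £15,665.

£15,665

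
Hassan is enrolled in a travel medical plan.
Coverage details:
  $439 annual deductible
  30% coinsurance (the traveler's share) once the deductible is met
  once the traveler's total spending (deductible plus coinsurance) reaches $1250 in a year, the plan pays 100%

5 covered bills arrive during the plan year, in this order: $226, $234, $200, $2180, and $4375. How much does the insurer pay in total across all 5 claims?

Claim 1 ($226): all of it applies to the deductible. Cost to traveler: $226. OOP to date $226. Plan pays $226 − $226 = $0.
Claim 2 ($234): $213 finishes the deductible; $21 goes to coinsurance; coinsurance $21 × 30% = $6.30. Traveler pays $219.30; OOP now $445.30. Insurer: $234 − $219.30 = $14.70.
Claim 3 ($200): deductible already satisfied, so traveler's share is 30% × $200 = $60. Cost to traveler: $60. OOP to date $505.30. Plan pays $200 − $60 = $140.
Claim 4 ($2180): deductible already satisfied, so traveler's share is 30% × $2180 = $654. Traveler pays $654; OOP now $1159.30. Insurer: $2180 − $654 = $1526.
Claim 5 ($4375): deductible met; 30% of $4375 = $1312.50. OOP would hit $2471.80 > $1250, so the cap limits the traveler to $1250 − $1159.30 = $90.70. Insurer: $4375 − $90.70 = $4284.30.
Insurer total = bills − traveler's total = $7215 − $1250 = $5965.

$5965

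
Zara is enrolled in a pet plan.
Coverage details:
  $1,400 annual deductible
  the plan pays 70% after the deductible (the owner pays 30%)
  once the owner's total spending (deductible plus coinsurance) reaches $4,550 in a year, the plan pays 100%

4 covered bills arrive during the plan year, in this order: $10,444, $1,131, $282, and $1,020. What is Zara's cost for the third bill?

#1 ($10,444): $1,400 finishes the deductible; $9,044 goes to coinsurance; 30% of $9,044 = $2,713.20. Cost to owner: $4,113.20. OOP to date $4,113.20.
#2 ($1,131): deductible already satisfied, so owner's share is 30% × $1,131 = $339.30. Cost to owner: $339.30. OOP to date $4,452.50.
#3 ($282): 30% coinsurance on $282 = $84.60. Owner owes $84.60 (running OOP $4,537.10).

$84.60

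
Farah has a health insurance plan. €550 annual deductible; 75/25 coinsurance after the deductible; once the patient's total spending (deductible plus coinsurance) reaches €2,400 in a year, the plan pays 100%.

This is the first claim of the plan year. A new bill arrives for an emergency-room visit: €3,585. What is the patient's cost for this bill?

Deductible not yet touched, so the first €550 of the bill goes to the deductible.
The remaining €3,035 (= €3,585 − €550) moves to coinsurance.
Coinsurance: €3,035 × 25% = €758.75.
So the patient owes €550 + €758.75 = €1,308.75 before any cap.
Year-to-date out-of-pocket becomes €0 + €1,308.75 = €1,308.75, still under the €2,400 maximum, so no cap applies.

€1,308.75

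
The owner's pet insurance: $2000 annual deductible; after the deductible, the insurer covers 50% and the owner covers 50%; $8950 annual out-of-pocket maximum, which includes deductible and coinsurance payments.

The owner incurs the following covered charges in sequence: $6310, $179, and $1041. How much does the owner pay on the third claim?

$520.50

Claim 1 — $6310: $2000 finishes the deductible; $4310 goes to coinsurance; coinsurance $4310 × 50% = $2155. Owner owes $4155 (running OOP $4155).
Claim 2 — $179: deductible already satisfied, so owner's share is 50% × $179 = $89.50. Cost to owner: $89.50. OOP to date $4244.50.
Claim 3 — $1041: deductible met; 50% of $1041 = $520.50. Owner pays $520.50; OOP now $4765.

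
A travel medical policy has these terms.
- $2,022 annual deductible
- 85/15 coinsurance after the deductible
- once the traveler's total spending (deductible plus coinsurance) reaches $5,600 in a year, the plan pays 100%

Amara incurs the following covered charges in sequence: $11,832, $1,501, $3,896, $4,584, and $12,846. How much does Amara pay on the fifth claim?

$609.35

Claim 1 — $11,832: deductible takes $2,022, $9,810 remains; 15% of $9,810 = $1,471.50. Traveler owes $3,493.50 (running OOP $3,493.50).
Claim 2 — $1,501: deductible already satisfied, so traveler's share is 15% × $1,501 = $225.15. Traveler owes $225.15 (running OOP $3,718.65).
Claim 3 — $3,896: deductible met; 15% of $3,896 = $584.40. Traveler owes $584.40 (running OOP $4,303.05).
Claim 4 — $4,584: 15% coinsurance on $4,584 = $687.60. Traveler owes $687.60 (running OOP $4,990.65).
Claim 5 — $12,846: deductible already satisfied, so traveler's share is 15% × $12,846 = $1,926.90. Adding that to $4,990.65 gives $6,917.55, past the $5,600 cap; traveler pays only $5,600 − $4,990.65 = $609.35.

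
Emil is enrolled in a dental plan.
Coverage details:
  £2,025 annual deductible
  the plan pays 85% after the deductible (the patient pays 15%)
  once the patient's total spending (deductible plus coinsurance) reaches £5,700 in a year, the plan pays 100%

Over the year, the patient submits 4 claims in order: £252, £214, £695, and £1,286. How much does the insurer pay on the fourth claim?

Bill 1, £252: fully absorbed by the deductible. Patient pays £252; OOP now £252. Plan pays £252 − £252 = £0.
Bill 2, £214: fully absorbed by the deductible. Patient owes £214 (running OOP £466). Insurer: £214 − £214 = £0.
Bill 3, £695: fully absorbed by the deductible. Patient owes £695 (running OOP £1,161). Plan pays £695 − £695 = £0.
Bill 4, £1,286: deductible takes £864, £422 remains; 15% of £422 = £63.30. Patient pays £927.30; OOP now £2,088.30. Insurer: £1,286 − £927.30 = £358.70.

£358.70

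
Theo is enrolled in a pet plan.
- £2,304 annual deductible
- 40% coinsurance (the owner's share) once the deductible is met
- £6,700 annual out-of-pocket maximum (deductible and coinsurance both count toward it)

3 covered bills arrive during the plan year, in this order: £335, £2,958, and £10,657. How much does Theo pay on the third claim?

Claim 1 — £335: entire amount goes to the deductible. Owner pays £335; OOP now £335.
Claim 2 — £2,958: £1,969 to deductible, leaving £989; 40% of £989 = £395.60. Cost to owner: £2,364.60. OOP to date £2,699.60.
Claim 3 — £10,657: 40% coinsurance on £10,657 = £4,262.80. OOP would hit £6,962.40 > £6,700, so the cap limits the owner to £6,700 − £2,699.60 = £4,000.40.

£4,000.40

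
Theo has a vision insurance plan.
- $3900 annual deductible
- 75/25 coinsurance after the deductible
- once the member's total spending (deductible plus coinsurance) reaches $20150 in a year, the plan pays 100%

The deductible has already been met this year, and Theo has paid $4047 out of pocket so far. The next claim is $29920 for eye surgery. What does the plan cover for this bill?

$22440

With the deductible met, the entire $29920 is subject to coinsurance.
Member's 25% share of $29920 is $7480.
Cumulative spending $4047 + $7480 = $11527 stays under the $20150 maximum.
The insurer covers the remainder: $29920 − $7480 = $22440.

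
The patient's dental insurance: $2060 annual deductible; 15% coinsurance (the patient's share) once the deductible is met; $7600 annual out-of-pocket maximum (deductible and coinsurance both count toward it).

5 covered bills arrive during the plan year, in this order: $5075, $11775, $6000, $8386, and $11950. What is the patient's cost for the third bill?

$900

Bill 1, $5075: $2060 to deductible, leaving $3015; coinsurance $3015 × 15% = $452.25. Patient pays $2512.25; OOP now $2512.25.
Bill 2, $11775: deductible met; 15% of $11775 = $1766.25. Patient pays $1766.25; OOP now $4278.50.
Bill 3, $6000: deductible met; 15% of $6000 = $900. Patient pays $900; OOP now $5178.50.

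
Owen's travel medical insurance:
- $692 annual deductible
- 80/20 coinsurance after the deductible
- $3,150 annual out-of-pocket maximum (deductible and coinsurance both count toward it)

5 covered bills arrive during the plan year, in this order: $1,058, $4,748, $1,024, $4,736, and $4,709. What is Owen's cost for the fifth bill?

$283.20

Claim 1 — $1,058: $692 to deductible, leaving $366; traveler's 20% is $73.20. Traveler pays $765.20; OOP now $765.20.
Claim 2 — $4,748: deductible already satisfied, so traveler's share is 20% × $4,748 = $949.60. Traveler owes $949.60 (running OOP $1,714.80).
Claim 3 — $1,024: deductible met; 20% of $1,024 = $204.80. Traveler owes $204.80 (running OOP $1,919.60).
Claim 4 — $4,736: deductible already satisfied, so traveler's share is 20% × $4,736 = $947.20. Cost to traveler: $947.20. OOP to date $2,866.80.
Claim 5 — $4,709: deductible met; 20% of $4,709 = $941.80. Adding that to $2,866.80 gives $3,808.60, past the $3,150 cap; traveler pays only $3,150 − $2,866.80 = $283.20.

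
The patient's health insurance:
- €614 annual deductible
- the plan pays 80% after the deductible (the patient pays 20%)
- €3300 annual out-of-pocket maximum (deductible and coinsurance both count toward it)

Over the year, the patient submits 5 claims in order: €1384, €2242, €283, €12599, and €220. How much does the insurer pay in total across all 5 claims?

€13428

#1 (€1384): €614 finishes the deductible; €770 goes to coinsurance; 20% of €770 = €154. Patient owes €768 (running OOP €768). Plan pays €1384 − €768 = €616.
#2 (€2242): deductible already satisfied, so patient's share is 20% × €2242 = €448.40. Patient owes €448.40 (running OOP €1216.40). Plan pays €2242 − €448.40 = €1793.60.
#3 (€283): deductible already satisfied, so patient's share is 20% × €283 = €56.60. Patient pays €56.60; OOP now €1273. Plan pays €283 − €56.60 = €226.40.
#4 (€12599): deductible already satisfied, so patient's share is 20% × €12599 = €2519.80. That would push OOP to €3792.80, over the €3300 cap, so patient pays €3300 − €1273 = €2027. Plan pays €12599 − €2027 = €10572.
#5 (€220): 20% coinsurance on €220 = €44. OOP would hit €3344 > €3300, so the cap limits the patient to €3300 − €3300 = €0. Insurer: €220 − €0 = €220.
Insurer total: €616 + €1793.60 + €226.40 + €10572 + €220 = €13428.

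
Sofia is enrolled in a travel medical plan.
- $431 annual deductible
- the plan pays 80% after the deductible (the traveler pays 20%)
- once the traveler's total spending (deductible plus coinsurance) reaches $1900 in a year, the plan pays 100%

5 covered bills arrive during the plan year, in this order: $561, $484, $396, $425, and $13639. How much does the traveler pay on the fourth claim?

Claim 1 — $561: deductible takes $431, $130 remains; 20% of $130 = $26. Traveler pays $457; OOP now $457.
Claim 2 — $484: deductible met; 20% of $484 = $96.80. Cost to traveler: $96.80. OOP to date $553.80.
Claim 3 — $396: deductible already satisfied, so traveler's share is 20% × $396 = $79.20. Traveler owes $79.20 (running OOP $633).
Claim 4 — $425: 20% coinsurance on $425 = $85. Cost to traveler: $85. OOP to date $718.

$85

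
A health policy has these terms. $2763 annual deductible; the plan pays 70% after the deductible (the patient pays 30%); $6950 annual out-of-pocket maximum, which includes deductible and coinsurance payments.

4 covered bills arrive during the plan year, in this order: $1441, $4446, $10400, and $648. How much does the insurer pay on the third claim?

$7280

Claim 1 — $1441: fully absorbed by the deductible. Patient pays $1441; OOP now $1441. Plan pays $1441 − $1441 = $0.
Claim 2 — $4446: $1322 finishes the deductible; $3124 goes to coinsurance; 30% of $3124 = $937.20. Patient owes $2259.20 (running OOP $3700.20). Plan pays $4446 − $2259.20 = $2186.80.
Claim 3 — $10400: 30% coinsurance on $10400 = $3120. Patient owes $3120 (running OOP $6820.20). Insurer: $10400 − $3120 = $7280.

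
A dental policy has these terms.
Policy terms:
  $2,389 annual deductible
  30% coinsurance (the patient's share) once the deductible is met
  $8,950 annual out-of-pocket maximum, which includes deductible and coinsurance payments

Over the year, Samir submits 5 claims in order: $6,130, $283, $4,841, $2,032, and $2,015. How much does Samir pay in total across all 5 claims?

$6,262.60

Bill 1, $6,130: $2,389 to deductible, leaving $3,741; patient's 30% is $1,122.30. Patient pays $3,511.30; OOP now $3,511.30.
Bill 2, $283: deductible already satisfied, so patient's share is 30% × $283 = $84.90. Patient pays $84.90; OOP now $3,596.20.
Bill 3, $4,841: 30% coinsurance on $4,841 = $1,452.30. Patient pays $1,452.30; OOP now $5,048.50.
Bill 4, $2,032: deductible met; 30% of $2,032 = $609.60. Patient pays $609.60; OOP now $5,658.10.
Bill 5, $2,015: deductible already satisfied, so patient's share is 30% × $2,015 = $604.50. Cost to patient: $604.50. OOP to date $6,262.60.
Total paid by the patient: $3,511.30 + $84.90 + $1,452.30 + $609.60 + $604.50 = $6,262.60.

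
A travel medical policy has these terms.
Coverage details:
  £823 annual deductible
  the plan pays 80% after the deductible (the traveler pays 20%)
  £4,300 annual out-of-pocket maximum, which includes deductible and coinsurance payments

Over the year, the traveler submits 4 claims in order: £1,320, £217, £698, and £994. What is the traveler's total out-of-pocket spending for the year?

#1 (£1,320): £823 finishes the deductible; £497 goes to coinsurance; traveler's 20% is £99.40. Traveler pays £922.40; OOP now £922.40.
#2 (£217): 20% coinsurance on £217 = £43.40. Cost to traveler: £43.40. OOP to date £965.80.
#3 (£698): deductible already satisfied, so traveler's share is 20% × £698 = £139.60. Traveler owes £139.60 (running OOP £1,105.40).
#4 (£994): deductible already satisfied, so traveler's share is 20% × £994 = £198.80. Traveler owes £198.80 (running OOP £1,304.20).
Summing the traveler's payments: £922.40 + £43.40 + £139.60 + £198.80 = £1,304.20.

£1,304.20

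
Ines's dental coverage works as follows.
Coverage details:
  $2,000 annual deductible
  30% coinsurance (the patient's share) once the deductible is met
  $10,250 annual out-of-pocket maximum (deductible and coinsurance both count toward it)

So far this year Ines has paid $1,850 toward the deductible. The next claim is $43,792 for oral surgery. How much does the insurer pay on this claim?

$35,392

Remaining deductible: $2,000 − $1,850 = $150.
The remaining $43,642 (= $43,792 − $150) moves to coinsurance.
Coinsurance: $43,642 × 30% = $13,092.60.
That puts the patient's cost at $150 + $13,092.60 = $13,242.60 before any cap.
Year-to-date out-of-pocket would reach $1,850 + $13,242.60 = $15,092.60, above the $10,250 maximum, so the patient pays only $10,250 − $1,850 = $8,400.
The insurer covers the remainder: $43,792 − $8,400 = $35,392.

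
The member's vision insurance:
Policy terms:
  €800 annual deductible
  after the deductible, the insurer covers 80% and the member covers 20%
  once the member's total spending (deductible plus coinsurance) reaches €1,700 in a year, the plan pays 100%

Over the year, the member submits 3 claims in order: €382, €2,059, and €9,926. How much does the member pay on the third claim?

€571.80

#1 (€382): all of it applies to the deductible. Cost to member: €382. OOP to date €382.
#2 (€2,059): deductible takes €418, €1,641 remains; member's 20% is €328.20. Member owes €746.20 (running OOP €1,128.20).
#3 (€9,926): deductible met; 20% of €9,926 = €1,985.20. That would push OOP to €3,113.40, over the €1,700 cap, so member pays €1,700 − €1,128.20 = €571.80.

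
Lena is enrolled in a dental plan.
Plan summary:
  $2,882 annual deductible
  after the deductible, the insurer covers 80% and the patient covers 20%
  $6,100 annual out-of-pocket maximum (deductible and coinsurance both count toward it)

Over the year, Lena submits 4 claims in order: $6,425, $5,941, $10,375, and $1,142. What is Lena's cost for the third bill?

#1 ($6,425): $2,882 to deductible, leaving $3,543; coinsurance $3,543 × 20% = $708.60. Patient owes $3,590.60 (running OOP $3,590.60).
#2 ($5,941): deductible already satisfied, so patient's share is 20% × $5,941 = $1,188.20. Cost to patient: $1,188.20. OOP to date $4,778.80.
#3 ($10,375): deductible already satisfied, so patient's share is 20% × $10,375 = $2,075. OOP would hit $6,853.80 > $6,100, so the cap limits the patient to $6,100 − $4,778.80 = $1,321.20.

$1,321.20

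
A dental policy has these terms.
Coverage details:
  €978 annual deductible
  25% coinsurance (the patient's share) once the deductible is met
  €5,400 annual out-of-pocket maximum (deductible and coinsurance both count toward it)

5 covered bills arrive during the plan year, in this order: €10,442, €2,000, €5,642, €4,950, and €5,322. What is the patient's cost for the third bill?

€1,410.50

#1 (€10,442): deductible takes €978, €9,464 remains; patient's 25% is €2,366. Cost to patient: €3,344. OOP to date €3,344.
#2 (€2,000): deductible met; 25% of €2,000 = €500. Patient pays €500; OOP now €3,844.
#3 (€5,642): deductible met; 25% of €5,642 = €1,410.50. Patient owes €1,410.50 (running OOP €5,254.50).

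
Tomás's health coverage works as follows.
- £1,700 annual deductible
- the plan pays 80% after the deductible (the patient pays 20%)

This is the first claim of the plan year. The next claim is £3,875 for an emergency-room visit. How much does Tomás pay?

£2,135

Deductible not yet touched, so the first £1,700 of the bill goes to the deductible.
After the £1,700 deductible portion, £3,875 − £1,700 = £2,175 is subject to coinsurance.
Coinsurance: £2,175 × 20% = £435.
Patient responsibility: £1,700 + £435 = £2,135.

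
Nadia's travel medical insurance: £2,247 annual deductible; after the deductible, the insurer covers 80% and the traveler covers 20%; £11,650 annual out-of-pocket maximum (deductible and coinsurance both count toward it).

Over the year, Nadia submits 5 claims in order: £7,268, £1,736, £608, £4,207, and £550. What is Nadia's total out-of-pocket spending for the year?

Bill 1, £7,268: £2,247 finishes the deductible; £5,021 goes to coinsurance; 20% of £5,021 = £1,004.20. Cost to traveler: £3,251.20. OOP to date £3,251.20.
Bill 2, £1,736: deductible met; 20% of £1,736 = £347.20. Cost to traveler: £347.20. OOP to date £3,598.40.
Bill 3, £608: 20% coinsurance on £608 = £121.60. Cost to traveler: £121.60. OOP to date £3,720.
Bill 4, £4,207: 20% coinsurance on £4,207 = £841.40. Cost to traveler: £841.40. OOP to date £4,561.40.
Bill 5, £550: deductible met; 20% of £550 = £110. Traveler owes £110 (running OOP £4,671.40).
Summing the traveler's payments: £3,251.20 + £347.20 + £121.60 + £841.40 + £110 = £4,671.40.

£4,671.40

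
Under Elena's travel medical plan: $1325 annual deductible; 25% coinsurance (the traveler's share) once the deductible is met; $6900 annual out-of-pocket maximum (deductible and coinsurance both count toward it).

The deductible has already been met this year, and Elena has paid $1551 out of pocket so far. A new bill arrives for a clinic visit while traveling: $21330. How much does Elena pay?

With the deductible met, the entire $21330 is subject to coinsurance.
Traveler's 25% share of $21330 is $5332.50.
Total out-of-pocket so far would be $1551 + $5332.50 = $6883.50, below the $6900 cap — no reduction.

$5332.50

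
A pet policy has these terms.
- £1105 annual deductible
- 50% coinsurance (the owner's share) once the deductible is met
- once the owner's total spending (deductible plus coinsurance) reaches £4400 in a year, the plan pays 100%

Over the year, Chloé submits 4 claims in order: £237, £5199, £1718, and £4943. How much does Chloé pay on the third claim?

£859

Bill 1, £237: fully absorbed by the deductible. Owner owes £237 (running OOP £237).
Bill 2, £5199: £868 finishes the deductible; £4331 goes to coinsurance; 50% of £4331 = £2165.50. Owner pays £3033.50; OOP now £3270.50.
Bill 3, £1718: deductible already satisfied, so owner's share is 50% × £1718 = £859. Owner pays £859; OOP now £4129.50.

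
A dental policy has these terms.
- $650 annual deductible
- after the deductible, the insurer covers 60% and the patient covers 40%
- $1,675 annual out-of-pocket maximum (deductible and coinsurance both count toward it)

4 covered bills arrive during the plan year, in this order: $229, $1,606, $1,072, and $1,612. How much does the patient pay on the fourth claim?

Bill 1, $229: fully absorbed by the deductible. Patient pays $229; OOP now $229.
Bill 2, $1,606: $421 finishes the deductible; $1,185 goes to coinsurance; patient's 40% is $474. Patient pays $895; OOP now $1,124.
Bill 3, $1,072: 40% coinsurance on $1,072 = $428.80. Cost to patient: $428.80. OOP to date $1,552.80.
Bill 4, $1,612: 40% coinsurance on $1,612 = $644.80. Adding that to $1,552.80 gives $2,197.60, past the $1,675 cap; patient pays only $1,675 − $1,552.80 = $122.20.

$122.20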